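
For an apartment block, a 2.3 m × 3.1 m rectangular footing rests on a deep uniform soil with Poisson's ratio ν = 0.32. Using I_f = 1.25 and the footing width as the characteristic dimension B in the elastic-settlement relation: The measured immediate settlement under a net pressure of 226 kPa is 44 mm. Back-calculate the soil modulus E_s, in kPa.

E_s ≈ 13300 kPa

S_e = q·B·(1−ν²)/E_s · I_f  ⇒  E_s = q·B·(1−ν²)·I_f / S_e.
E_s = 226 × 2.3 × 0.8976 × 1.25 / 0.044 = 13250 kPa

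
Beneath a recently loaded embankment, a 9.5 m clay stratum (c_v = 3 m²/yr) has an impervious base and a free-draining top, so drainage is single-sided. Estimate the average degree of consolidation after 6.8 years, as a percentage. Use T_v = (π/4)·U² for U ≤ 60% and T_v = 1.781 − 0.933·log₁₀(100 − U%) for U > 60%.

U ≈ 53.6 %

Drainage path length: H_d = H = 9.5 m (single drainage).
T_v = c_v·t/H_d² = 3×6.8/9.5² = 0.22604.
T_v = 0.22604 corresponds to the U ≤ 60% branch:
U = √(4T_v/π) = 0.5365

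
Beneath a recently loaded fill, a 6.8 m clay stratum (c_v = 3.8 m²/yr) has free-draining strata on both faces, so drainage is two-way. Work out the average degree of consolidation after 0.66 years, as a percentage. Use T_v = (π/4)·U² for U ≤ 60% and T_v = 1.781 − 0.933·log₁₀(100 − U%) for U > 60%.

Drainage path length: H_d = H/2 = 3.4 m (double drainage).
T_v = c_v·t/H_d² = 3.8×0.66/3.4² = 0.21696.
T_v = 0.21696 corresponds to the U ≤ 60% branch:
U = √(4T_v/π) = 0.5256

U ≈ 52.6 %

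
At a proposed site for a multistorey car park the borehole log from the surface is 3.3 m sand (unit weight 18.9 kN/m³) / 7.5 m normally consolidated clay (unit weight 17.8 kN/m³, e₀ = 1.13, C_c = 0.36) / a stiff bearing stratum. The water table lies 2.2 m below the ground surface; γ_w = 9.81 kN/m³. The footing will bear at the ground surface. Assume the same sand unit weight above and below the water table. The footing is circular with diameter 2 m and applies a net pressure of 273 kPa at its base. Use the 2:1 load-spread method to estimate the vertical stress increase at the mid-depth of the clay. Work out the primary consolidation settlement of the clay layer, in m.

Mid-depth of clay below the ground surface: z = 3.3 + 7.5/2 = 7.05 m.
Total vertical stress at mid-clay: σ_v = 18.9×3.3 + 17.8×3.75 = 129.12 kPa.
Pore pressure: u = 9.81×(7.05 − 2.2) = 47.578 kPa.
Initial effective stress: σ'_0 = σ_v − u = 129.12 − 47.578 = 81.542 kPa.
Stress increase at mid-clay by the 2:1 spreading method:
Δσ ≈ qD²/(D+z)² = 273×2²/(2+7.05)² = 13.333 kPa
Final effective stress: σ'_f = σ'_0 + Δσ = 81.542 + 13.333 = 94.875 kPa.
Normally consolidated clay, so the full stress increment lies on the virgin compression line:
S_c = C_c·H/(1+e₀)·log₁₀(σ'_f/σ'_0) = 0.36×7.5/(1+1.13)×log₁₀(94.875/81.542)
    = 1.2676 × 0.06577 = 0.08337 m

S_c ≈ 0.0834 m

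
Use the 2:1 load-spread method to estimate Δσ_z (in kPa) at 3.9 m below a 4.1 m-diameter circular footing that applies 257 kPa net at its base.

By the 2:1 method the load spreads at 1 horizontal : 2 vertical, so at depth z the loaded area has grown by z in each plan dimension:
Δσ ≈ qD²/(D+z)² = 257×4.1²/(4.1+3.9)² = 67.503 kPa

Δσ_z ≈ 67.5 kPa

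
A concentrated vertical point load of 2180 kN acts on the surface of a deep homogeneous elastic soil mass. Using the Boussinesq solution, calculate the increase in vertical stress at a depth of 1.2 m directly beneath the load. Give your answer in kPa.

Boussinesq vertical stress below a point load on an elastic half-space:
Δσ_z = 3P/(2πz²) · [1 + (r/z)²]^(−5/2)
r/z = 0/1.2 = 0; [1+(r/z)²]^(−5/2) = 1.
Δσ_z = 3×2180/(2π×1.2²) × 1 = 722.83 × 1 = 722.8 kPa

Δσ_z ≈ 723 kPa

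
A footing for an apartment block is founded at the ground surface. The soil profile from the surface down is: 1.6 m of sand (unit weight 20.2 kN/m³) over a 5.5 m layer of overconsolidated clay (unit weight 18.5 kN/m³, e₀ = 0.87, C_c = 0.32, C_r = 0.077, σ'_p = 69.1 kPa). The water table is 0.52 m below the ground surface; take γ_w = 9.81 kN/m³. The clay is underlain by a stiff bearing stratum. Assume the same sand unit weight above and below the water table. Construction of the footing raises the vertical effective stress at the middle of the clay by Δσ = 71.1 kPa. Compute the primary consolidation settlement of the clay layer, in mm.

Mid-depth of clay below the ground surface: z = 1.6 + 5.5/2 = 4.35 m.
Total vertical stress at mid-clay: σ_v = 20.2×1.6 + 18.5×2.75 = 83.195 kPa.
Pore pressure: u = 9.81×(4.35 − 0.52) = 37.572 kPa.
Initial effective stress: σ'_0 = σ_v − u = 83.195 − 37.572 = 45.623 kPa.
Final effective stress: σ'_f = 45.623 + 71.1 = 116.72 kPa.
σ'_f = 116.72 > σ'_p = 69.1 kPa, so the stress path crosses the preconsolidation pressure — recompression up to σ'_p, then virgin compression beyond:
S_c = H/(1+e₀)·[C_r·log₁₀(σ'_p/σ'_0) + C_c·log₁₀(σ'_f/σ'_p)]
    = 5.5/1.87 × [0.077×log₁₀(69.1/45.623) + 0.32×log₁₀(116.72/69.1)]
    = 2.9412 × [0.013883 + 0.072854] = 0.2551 m

S_c ≈ 255 mm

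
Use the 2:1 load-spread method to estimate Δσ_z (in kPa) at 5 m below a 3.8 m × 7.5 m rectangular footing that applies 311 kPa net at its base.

Δσ_z ≈ 80.6 kPa

By the 2:1 method the load spreads at 1 horizontal : 2 vertical, so at depth z the loaded area has grown by z in each plan dimension:
Δσ = qBL/((B+z)(L+z)) = 311×3.8×7.5/((3.8+5)(7.5+5)) = 80.577 kPa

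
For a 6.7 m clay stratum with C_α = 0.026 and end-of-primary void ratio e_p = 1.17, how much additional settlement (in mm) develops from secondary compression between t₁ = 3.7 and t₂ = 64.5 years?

S_s ≈ 99.7 mm

Secondary compression: S_s = C_α·H/(1+e_p)·log₁₀(t₂/t₁)
S_s = 0.026×6.7/(1+1.17)×log₁₀(64.5/3.7)
    = 0.08028 × 1.241 = 0.09965 m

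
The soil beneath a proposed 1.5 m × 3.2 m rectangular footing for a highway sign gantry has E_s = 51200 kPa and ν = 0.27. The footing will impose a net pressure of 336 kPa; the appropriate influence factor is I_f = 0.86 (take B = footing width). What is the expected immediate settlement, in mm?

Immediate (elastic) settlement: S_e = q·B·(1−ν²)/E_s · I_f.
S_e = 336 × 1.5 × (1 − 0.27²) / 51200 × 0.86
    = 336 × 1.5 × 0.9271 / 51200 × 0.86
    = 0.007848 m = 7.848 mm

S_e ≈ 7.85 mm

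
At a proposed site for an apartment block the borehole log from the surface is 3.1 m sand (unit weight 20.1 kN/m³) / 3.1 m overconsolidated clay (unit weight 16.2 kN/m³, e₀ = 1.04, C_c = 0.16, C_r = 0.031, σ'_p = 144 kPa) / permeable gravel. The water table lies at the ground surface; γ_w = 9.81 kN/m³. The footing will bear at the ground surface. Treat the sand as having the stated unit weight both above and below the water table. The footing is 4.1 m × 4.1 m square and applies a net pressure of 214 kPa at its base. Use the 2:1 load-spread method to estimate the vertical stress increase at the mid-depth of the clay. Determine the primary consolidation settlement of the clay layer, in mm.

Mid-depth of clay below the ground surface: z = 3.1 + 3.1/2 = 4.65 m.
Total vertical stress at mid-clay: σ_v = 20.1×3.1 + 16.2×1.55 = 87.42 kPa.
Pore pressure: u = 9.81×(4.65 − 0) = 45.617 kPa.
Initial effective stress: σ'_0 = σ_v − u = 87.42 − 45.617 = 41.803 kPa.
Stress increase at mid-clay by the 2:1 spreading method:
Δσ = qBL/((B+z)(L+z)) = 214×4.1×4.1/((4.1+4.65)(4.1+4.65)) = 46.986 kPa
Final effective stress: σ'_f = 41.803 + 46.986 = 88.789 kPa.
σ'_f = 88.789 ≤ σ'_p = 144 kPa, so the clay remains overconsolidated and only the recompression index applies:
S_c = C_r·H/(1+e₀)·log₁₀(σ'_f/σ'_0) = 0.031×3.1/2.04×log₁₀(88.789/41.803)
    = 0.047108 × 0.32715 = 0.01541 m

S_c ≈ 15.4 mm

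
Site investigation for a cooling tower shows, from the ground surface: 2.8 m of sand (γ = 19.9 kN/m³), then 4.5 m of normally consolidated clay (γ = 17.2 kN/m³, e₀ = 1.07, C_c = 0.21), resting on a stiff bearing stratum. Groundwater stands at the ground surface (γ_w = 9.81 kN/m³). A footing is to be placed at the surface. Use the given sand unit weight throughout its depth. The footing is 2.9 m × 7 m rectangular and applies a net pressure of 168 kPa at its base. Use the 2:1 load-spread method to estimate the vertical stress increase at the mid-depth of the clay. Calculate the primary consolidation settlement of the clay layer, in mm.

Mid-depth of clay below the ground surface: z = 2.8 + 4.5/2 = 5.05 m.
Total vertical stress at mid-clay: σ_v = 19.9×2.8 + 17.2×2.25 = 94.42 kPa.
Pore pressure: u = 9.81×(5.05 − 0) = 49.541 kPa.
Initial effective stress: σ'_0 = σ_v − u = 94.42 − 49.541 = 44.879 kPa.
Stress increase at mid-clay by the 2:1 spreading method:
Δσ = qBL/((B+z)(L+z)) = 168×2.9×7/((2.9+5.05)(7+5.05)) = 35.6 kPa
Final effective stress: σ'_f = σ'_0 + Δσ = 44.879 + 35.6 = 80.479 kPa.
Normally consolidated clay, so the full stress increment lies on the virgin compression line:
S_c = C_c·H/(1+e₀)·log₁₀(σ'_f/σ'_0) = 0.21×4.5/(1+1.07)×log₁₀(80.479/44.879)
    = 0.45652 × 0.25364 = 0.1158 m

S_c ≈ 116 mm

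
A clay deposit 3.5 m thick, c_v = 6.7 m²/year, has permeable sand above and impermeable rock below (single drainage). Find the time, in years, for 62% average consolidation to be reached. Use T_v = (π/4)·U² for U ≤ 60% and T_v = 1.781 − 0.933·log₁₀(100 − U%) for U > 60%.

t ≈ 0.561 years

Drainage path length: H_d = H = 3.5 m (single drainage).
U > 60%: T_v = 1.781 − 0.933·log₁₀(100 − 62) = 0.30706.
t = T_v·H_d²/c_v = 0.30706×3.5²/6.7 = 0.5614 years.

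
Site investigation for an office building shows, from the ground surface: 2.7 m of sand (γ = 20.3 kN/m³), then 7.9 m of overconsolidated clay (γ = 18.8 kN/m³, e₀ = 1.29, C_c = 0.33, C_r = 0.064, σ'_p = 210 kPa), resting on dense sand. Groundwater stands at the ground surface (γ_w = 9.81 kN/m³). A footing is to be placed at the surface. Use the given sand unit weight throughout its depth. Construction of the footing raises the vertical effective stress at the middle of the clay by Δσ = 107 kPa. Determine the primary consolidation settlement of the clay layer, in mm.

S_c ≈ 94.4 mm

Mid-depth of clay below the ground surface: z = 2.7 + 7.9/2 = 6.65 m.
Total vertical stress at mid-clay: σ_v = 20.3×2.7 + 18.8×3.95 = 129.07 kPa.
Pore pressure: u = 9.81×(6.65 − 0) = 65.237 kPa.
Initial effective stress: σ'_0 = σ_v − u = 129.07 − 65.237 = 63.833 kPa.
Final effective stress: σ'_f = 63.833 + 107 = 170.83 kPa.
σ'_f = 170.83 ≤ σ'_p = 210 kPa, so the clay remains overconsolidated and only the recompression index applies:
S_c = C_r·H/(1+e₀)·log₁₀(σ'_f/σ'_0) = 0.064×7.9/2.29×log₁₀(170.83/63.833)
    = 0.22079 × 0.42752 = 0.09439 m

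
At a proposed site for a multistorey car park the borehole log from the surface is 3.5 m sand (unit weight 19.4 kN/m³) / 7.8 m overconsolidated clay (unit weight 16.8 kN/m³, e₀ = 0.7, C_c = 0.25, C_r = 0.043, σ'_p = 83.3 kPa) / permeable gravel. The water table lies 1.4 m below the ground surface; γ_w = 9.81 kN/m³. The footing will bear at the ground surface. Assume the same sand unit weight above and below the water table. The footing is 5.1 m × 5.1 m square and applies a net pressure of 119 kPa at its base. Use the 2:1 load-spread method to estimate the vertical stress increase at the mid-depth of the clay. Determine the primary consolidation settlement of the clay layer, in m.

S_c ≈ 0.0716 m

Mid-depth of clay below the ground surface: z = 3.5 + 7.8/2 = 7.4 m.
Total vertical stress at mid-clay: σ_v = 19.4×3.5 + 16.8×3.9 = 133.42 kPa.
Pore pressure: u = 9.81×(7.4 − 1.4) = 58.86 kPa.
Initial effective stress: σ'_0 = σ_v − u = 133.42 − 58.86 = 74.56 kPa.
Stress increase at mid-clay by the 2:1 spreading method:
Δσ = qBL/((B+z)(L+z)) = 119×5.1×5.1/((5.1+7.4)(5.1+7.4)) = 19.809 kPa
Final effective stress: σ'_f = 74.56 + 19.809 = 94.369 kPa.
σ'_f = 94.369 > σ'_p = 83.3 kPa, so the stress path crosses the preconsolidation pressure — recompression up to σ'_p, then virgin compression beyond:
S_c = H/(1+e₀)·[C_r·log₁₀(σ'_p/σ'_0) + C_c·log₁₀(σ'_f/σ'_p)]
    = 7.8/1.7 × [0.043×log₁₀(83.3/74.56) + 0.25×log₁₀(94.369/83.3)]
    = 4.5882 × [0.00207 + 0.013546] = 0.07165 m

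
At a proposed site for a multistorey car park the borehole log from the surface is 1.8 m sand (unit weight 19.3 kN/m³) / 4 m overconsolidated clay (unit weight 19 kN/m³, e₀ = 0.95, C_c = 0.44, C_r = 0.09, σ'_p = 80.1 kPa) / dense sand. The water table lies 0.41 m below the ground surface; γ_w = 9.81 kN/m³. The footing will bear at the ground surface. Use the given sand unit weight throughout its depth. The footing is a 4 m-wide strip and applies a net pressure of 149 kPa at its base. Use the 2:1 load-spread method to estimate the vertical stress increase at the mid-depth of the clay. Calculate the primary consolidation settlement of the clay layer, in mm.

S_c ≈ 202 mm

Mid-depth of clay below the ground surface: z = 1.8 + 4/2 = 3.8 m.
Total vertical stress at mid-clay: σ_v = 19.3×1.8 + 19×2 = 72.74 kPa.
Pore pressure: u = 9.81×(3.8 − 0.41) = 33.256 kPa.
Initial effective stress: σ'_0 = σ_v − u = 72.74 − 33.256 = 39.484 kPa.
Stress increase at mid-clay by the 2:1 spreading method:
Δσ = qB/(B+z) = 149×4/(4+3.8) = 76.41 kPa
Final effective stress: σ'_f = 39.484 + 76.41 = 115.89 kPa.
σ'_f = 115.89 > σ'_p = 80.1 kPa, so the stress path crosses the preconsolidation pressure — recompression up to σ'_p, then virgin compression beyond:
S_c = H/(1+e₀)·[C_r·log₁₀(σ'_p/σ'_0) + C_c·log₁₀(σ'_f/σ'_p)]
    = 4/1.95 × [0.09×log₁₀(80.1/39.484) + 0.44×log₁₀(115.89/80.1)]
    = 2.0513 × [0.027649 + 0.070582] = 0.2015 m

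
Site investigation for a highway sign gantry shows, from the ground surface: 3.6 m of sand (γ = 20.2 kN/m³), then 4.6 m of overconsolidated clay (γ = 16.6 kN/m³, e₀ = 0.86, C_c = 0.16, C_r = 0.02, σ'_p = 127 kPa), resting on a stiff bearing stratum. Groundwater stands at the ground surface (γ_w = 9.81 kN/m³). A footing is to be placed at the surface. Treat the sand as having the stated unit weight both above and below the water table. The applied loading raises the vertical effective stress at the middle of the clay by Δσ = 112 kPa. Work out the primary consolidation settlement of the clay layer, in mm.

S_c ≈ 63.8 mm

Mid-depth of clay below the ground surface: z = 3.6 + 4.6/2 = 5.9 m.
Total vertical stress at mid-clay: σ_v = 20.2×3.6 + 16.6×2.3 = 110.9 kPa.
Pore pressure: u = 9.81×(5.9 − 0) = 57.879 kPa.
Initial effective stress: σ'_0 = σ_v − u = 110.9 − 57.879 = 53.021 kPa.
Final effective stress: σ'_f = 53.021 + 112 = 165.02 kPa.
σ'_f = 165.02 > σ'_p = 127 kPa, so the stress path crosses the preconsolidation pressure — recompression up to σ'_p, then virgin compression beyond:
S_c = H/(1+e₀)·[C_r·log₁₀(σ'_p/σ'_0) + C_c·log₁₀(σ'_f/σ'_p)]
    = 4.6/1.86 × [0.02×log₁₀(127/53.021) + 0.16×log₁₀(165.02/127)]
    = 2.4731 × [0.0075871 + 0.018197] = 0.06377 m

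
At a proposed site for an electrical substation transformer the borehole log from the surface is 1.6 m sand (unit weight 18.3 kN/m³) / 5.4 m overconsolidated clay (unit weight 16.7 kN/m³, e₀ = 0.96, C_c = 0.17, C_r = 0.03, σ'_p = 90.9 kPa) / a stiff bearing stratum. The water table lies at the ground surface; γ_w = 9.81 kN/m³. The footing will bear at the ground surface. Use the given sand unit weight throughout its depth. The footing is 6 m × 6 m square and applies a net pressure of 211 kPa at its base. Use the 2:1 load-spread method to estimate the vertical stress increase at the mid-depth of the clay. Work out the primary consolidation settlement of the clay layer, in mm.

Mid-depth of clay below the ground surface: z = 1.6 + 5.4/2 = 4.3 m.
Total vertical stress at mid-clay: σ_v = 18.3×1.6 + 16.7×2.7 = 74.37 kPa.
Pore pressure: u = 9.81×(4.3 − 0) = 42.183 kPa.
Initial effective stress: σ'_0 = σ_v − u = 74.37 − 42.183 = 32.187 kPa.
Stress increase at mid-clay by the 2:1 spreading method:
Δσ = qBL/((B+z)(L+z)) = 211×6×6/((6+4.3)(6+4.3)) = 71.6 kPa
Final effective stress: σ'_f = 32.187 + 71.6 = 103.79 kPa.
σ'_f = 103.79 > σ'_p = 90.9 kPa, so the stress path crosses the preconsolidation pressure — recompression up to σ'_p, then virgin compression beyond:
S_c = H/(1+e₀)·[C_r·log₁₀(σ'_p/σ'_0) + C_c·log₁₀(σ'_f/σ'_p)]
    = 5.4/1.96 × [0.03×log₁₀(90.9/32.187) + 0.17×log₁₀(103.79/90.9)]
    = 2.7551 × [0.013527 + 0.0097906] = 0.06424 m

S_c ≈ 64.2 mm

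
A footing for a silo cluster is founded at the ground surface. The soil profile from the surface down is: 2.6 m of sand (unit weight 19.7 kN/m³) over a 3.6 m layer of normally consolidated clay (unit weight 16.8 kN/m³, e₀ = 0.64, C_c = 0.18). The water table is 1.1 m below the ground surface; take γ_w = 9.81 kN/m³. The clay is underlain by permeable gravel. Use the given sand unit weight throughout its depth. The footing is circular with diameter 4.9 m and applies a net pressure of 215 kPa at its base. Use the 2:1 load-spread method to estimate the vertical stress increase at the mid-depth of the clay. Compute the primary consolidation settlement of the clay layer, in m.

Mid-depth of clay below the ground surface: z = 2.6 + 3.6/2 = 4.4 m.
Total vertical stress at mid-clay: σ_v = 19.7×2.6 + 16.8×1.8 = 81.46 kPa.
Pore pressure: u = 9.81×(4.4 − 1.1) = 32.373 kPa.
Initial effective stress: σ'_0 = σ_v − u = 81.46 − 32.373 = 49.087 kPa.
Stress increase at mid-clay by the 2:1 spreading method:
Δσ ≈ qD²/(D+z)² = 215×4.9²/(4.9+4.4)² = 59.685 kPa
Final effective stress: σ'_f = σ'_0 + Δσ = 49.087 + 59.685 = 108.77 kPa.
Normally consolidated clay, so the full stress increment lies on the virgin compression line:
S_c = C_c·H/(1+e₀)·log₁₀(σ'_f/σ'_0) = 0.18×3.6/(1+0.64)×log₁₀(108.77/49.087)
    = 0.39512 × 0.34554 = 0.1365 m

S_c ≈ 0.137 m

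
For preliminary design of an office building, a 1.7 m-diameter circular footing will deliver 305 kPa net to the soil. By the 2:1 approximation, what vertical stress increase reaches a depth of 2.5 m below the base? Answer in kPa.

Δσ_z ≈ 50 kPa

By the 2:1 method the load spreads at 1 horizontal : 2 vertical, so at depth z the loaded area has grown by z in each plan dimension:
Δσ ≈ qD²/(D+z)² = 305×1.7²/(1.7+2.5)² = 49.969 kPa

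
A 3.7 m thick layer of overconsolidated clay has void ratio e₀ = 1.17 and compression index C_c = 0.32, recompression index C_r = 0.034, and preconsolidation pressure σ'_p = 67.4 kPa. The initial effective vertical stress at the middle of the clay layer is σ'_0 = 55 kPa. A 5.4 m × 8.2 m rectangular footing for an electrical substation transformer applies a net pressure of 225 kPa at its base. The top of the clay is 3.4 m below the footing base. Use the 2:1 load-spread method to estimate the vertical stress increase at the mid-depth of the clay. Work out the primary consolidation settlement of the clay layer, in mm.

Mid-depth of clay below the footing base: z = 3.4 + 3.7/2 = 5.25 m.
Stress increase at mid-clay by the 2:1 spreading method:
Δσ = qBL/((B+z)(L+z)) = 225×5.4×8.2/((5.4+5.25)(8.2+5.25)) = 69.553 kPa
Final effective stress: σ'_f = 55 + 69.553 = 124.55 kPa.
σ'_f = 124.55 > σ'_p = 67.4 kPa, so the stress path crosses the preconsolidation pressure — recompression up to σ'_p, then virgin compression beyond:
S_c = H/(1+e₀)·[C_r·log₁₀(σ'_p/σ'_0) + C_c·log₁₀(σ'_f/σ'_p)]
    = 3.7/2.17 × [0.034×log₁₀(67.4/55) + 0.32×log₁₀(124.55/67.4)]
    = 1.7051 × [0.0030021 + 0.085339] = 0.1506 m

S_c ≈ 151 mm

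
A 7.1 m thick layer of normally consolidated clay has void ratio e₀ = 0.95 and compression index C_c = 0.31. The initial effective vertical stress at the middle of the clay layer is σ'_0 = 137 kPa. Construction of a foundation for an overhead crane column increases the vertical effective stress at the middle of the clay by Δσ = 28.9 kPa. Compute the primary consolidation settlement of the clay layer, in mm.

S_c ≈ 93.8 mm

Final effective stress: σ'_f = σ'_0 + Δσ = 137 + 28.9 = 165.9 kPa.
Normally consolidated clay, so the full stress increment lies on the virgin compression line:
S_c = C_c·H/(1+e₀)·log₁₀(σ'_f/σ'_0) = 0.31×7.1/(1+0.95)×log₁₀(165.9/137)
    = 1.1287 × 0.083126 = 0.09382 m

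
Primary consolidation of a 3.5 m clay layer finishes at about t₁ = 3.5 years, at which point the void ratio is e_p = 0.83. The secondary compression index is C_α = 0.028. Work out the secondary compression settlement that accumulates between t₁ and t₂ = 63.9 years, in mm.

S_s ≈ 67.6 mm

Secondary compression: S_s = C_α·H/(1+e_p)·log₁₀(t₂/t₁)
S_s = 0.028×3.5/(1+0.83)×log₁₀(63.9/3.5)
    = 0.05355 × 1.261 = 0.06755 m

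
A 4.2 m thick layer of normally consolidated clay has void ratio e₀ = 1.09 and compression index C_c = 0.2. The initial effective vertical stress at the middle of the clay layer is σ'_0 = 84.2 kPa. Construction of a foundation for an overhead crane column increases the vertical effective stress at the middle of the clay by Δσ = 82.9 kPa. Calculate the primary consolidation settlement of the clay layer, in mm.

Final effective stress: σ'_f = σ'_0 + Δσ = 84.2 + 82.9 = 167.1 kPa.
Normally consolidated clay, so the full stress increment lies on the virgin compression line:
S_c = C_c·H/(1+e₀)·log₁₀(σ'_f/σ'_0) = 0.2×4.2/(1+1.09)×log₁₀(167.1/84.2)
    = 0.40191 × 0.29766 = 0.1196 m

S_c ≈ 120 mm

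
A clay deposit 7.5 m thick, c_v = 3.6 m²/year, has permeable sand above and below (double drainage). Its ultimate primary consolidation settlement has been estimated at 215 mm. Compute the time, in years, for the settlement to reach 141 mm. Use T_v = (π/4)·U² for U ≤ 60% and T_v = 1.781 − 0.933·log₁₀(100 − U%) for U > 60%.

Drainage path length: H_d = H/2 = 3.75 m (double drainage).
U = S(t)/S_ult = 141/215 = 0.6558.
U > 60%: T_v = 1.781 − 0.933·log₁₀(100 − 65.581) = 0.34717.
t = T_v·H_d²/c_v = 0.34717×3.75²/3.6 = 1.356 years.

t ≈ 1.36 years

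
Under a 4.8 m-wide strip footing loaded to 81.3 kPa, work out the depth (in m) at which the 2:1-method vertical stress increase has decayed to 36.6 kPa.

2:1 spreading — at depth z the loaded area has grown by z in each plan dimension:
qB/(B+z) = Δσ_z ⇒ z = qB/Δσ_z − B = 81.3×4.8/36.6 − 4.8 = 5.862 m

z ≈ 5.86 m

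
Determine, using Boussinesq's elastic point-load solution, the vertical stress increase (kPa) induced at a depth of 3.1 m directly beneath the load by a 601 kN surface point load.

Δσ_z ≈ 29.9 kPa

Boussinesq vertical stress below a point load on an elastic half-space:
Δσ_z = 3P/(2πz²) · [1 + (r/z)²]^(−5/2)
r/z = 0/3.1 = 0; [1+(r/z)²]^(−5/2) = 1.
Δσ_z = 3×601/(2π×3.1²) × 1 = 29.86 × 1 = 29.86 kPa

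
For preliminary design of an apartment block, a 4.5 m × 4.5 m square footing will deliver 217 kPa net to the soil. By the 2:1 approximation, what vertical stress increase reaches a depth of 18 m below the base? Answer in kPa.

Δσ_z ≈ 8.68 kPa

By the 2:1 method the load spreads at 1 horizontal : 2 vertical, so at depth z the loaded area has grown by z in each plan dimension:
Δσ = qBL/((B+z)(L+z)) = 217×4.5×4.5/((4.5+18)(4.5+18)) = 8.68 kPa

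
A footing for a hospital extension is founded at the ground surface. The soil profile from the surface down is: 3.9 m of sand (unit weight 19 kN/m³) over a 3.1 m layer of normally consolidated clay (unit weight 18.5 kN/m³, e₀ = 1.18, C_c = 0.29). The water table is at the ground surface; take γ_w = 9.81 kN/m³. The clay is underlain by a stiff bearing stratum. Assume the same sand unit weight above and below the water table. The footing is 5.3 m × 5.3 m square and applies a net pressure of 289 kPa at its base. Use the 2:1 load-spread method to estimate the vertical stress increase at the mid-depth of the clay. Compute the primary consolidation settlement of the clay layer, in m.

S_c ≈ 0.159 m

Mid-depth of clay below the ground surface: z = 3.9 + 3.1/2 = 5.45 m.
Total vertical stress at mid-clay: σ_v = 19×3.9 + 18.5×1.55 = 102.77 kPa.
Pore pressure: u = 9.81×(5.45 − 0) = 53.465 kPa.
Initial effective stress: σ'_0 = σ_v − u = 102.77 − 53.465 = 49.305 kPa.
Stress increase at mid-clay by the 2:1 spreading method:
Δσ = qBL/((B+z)(L+z)) = 289×5.3×5.3/((5.3+5.45)(5.3+5.45)) = 70.248 kPa
Final effective stress: σ'_f = σ'_0 + Δσ = 49.305 + 70.248 = 119.55 kPa.
Normally consolidated clay, so the full stress increment lies on the virgin compression line:
S_c = C_c·H/(1+e₀)·log₁₀(σ'_f/σ'_0) = 0.29×3.1/(1+1.18)×log₁₀(119.55/49.305)
    = 0.41239 × 0.38466 = 0.1586 m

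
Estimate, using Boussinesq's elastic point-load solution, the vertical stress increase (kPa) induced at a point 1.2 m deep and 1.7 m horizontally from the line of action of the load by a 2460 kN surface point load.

Boussinesq vertical stress below a point load on an elastic half-space:
Δσ_z = 3P/(2πz²) · [1 + (r/z)²]^(−5/2)
r/z = 1.7/1.2 = 1.4167; [1+(r/z)²]^(−5/2) = 0.06378.
Δσ_z = 3×2460/(2π×1.2²) × 0.06378 = 815.67 × 0.06378 = 52.02 kPa

Δσ_z ≈ 52 kPa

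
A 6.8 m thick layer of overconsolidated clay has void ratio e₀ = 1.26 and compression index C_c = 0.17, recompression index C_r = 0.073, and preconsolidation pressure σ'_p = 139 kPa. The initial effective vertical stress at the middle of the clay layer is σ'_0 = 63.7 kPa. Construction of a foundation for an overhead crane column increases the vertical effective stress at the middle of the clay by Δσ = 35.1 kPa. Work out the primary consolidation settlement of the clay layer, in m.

S_c ≈ 0.0419 m

Final effective stress: σ'_f = 63.7 + 35.1 = 98.8 kPa.
σ'_f = 98.8 ≤ σ'_p = 139 kPa, so the clay remains overconsolidated and only the recompression index applies:
S_c = C_r·H/(1+e₀)·log₁₀(σ'_f/σ'_0) = 0.073×6.8/2.26×log₁₀(98.8/63.7)
    = 0.21964 × 0.19062 = 0.04187 m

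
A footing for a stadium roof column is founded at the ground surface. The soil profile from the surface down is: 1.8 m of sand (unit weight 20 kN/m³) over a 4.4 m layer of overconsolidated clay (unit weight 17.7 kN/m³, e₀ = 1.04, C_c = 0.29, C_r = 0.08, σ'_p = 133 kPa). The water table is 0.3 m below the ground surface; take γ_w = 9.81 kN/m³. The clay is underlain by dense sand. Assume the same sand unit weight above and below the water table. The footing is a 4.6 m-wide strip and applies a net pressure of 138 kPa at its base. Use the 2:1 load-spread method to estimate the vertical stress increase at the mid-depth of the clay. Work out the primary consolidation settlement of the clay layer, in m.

S_c ≈ 0.0801 m

Mid-depth of clay below the ground surface: z = 1.8 + 4.4/2 = 4 m.
Total vertical stress at mid-clay: σ_v = 20×1.8 + 17.7×2.2 = 74.94 kPa.
Pore pressure: u = 9.81×(4 − 0.3) = 36.297 kPa.
Initial effective stress: σ'_0 = σ_v − u = 74.94 − 36.297 = 38.643 kPa.
Stress increase at mid-clay by the 2:1 spreading method:
Δσ = qB/(B+z) = 138×4.6/(4.6+4) = 73.814 kPa
Final effective stress: σ'_f = 38.643 + 73.814 = 112.46 kPa.
σ'_f = 112.46 ≤ σ'_p = 133 kPa, so the clay remains overconsolidated and only the recompression index applies:
S_c = C_r·H/(1+e₀)·log₁₀(σ'_f/σ'_0) = 0.08×4.4/2.04×log₁₀(112.46/38.643)
    = 0.17255 × 0.46393 = 0.08005 m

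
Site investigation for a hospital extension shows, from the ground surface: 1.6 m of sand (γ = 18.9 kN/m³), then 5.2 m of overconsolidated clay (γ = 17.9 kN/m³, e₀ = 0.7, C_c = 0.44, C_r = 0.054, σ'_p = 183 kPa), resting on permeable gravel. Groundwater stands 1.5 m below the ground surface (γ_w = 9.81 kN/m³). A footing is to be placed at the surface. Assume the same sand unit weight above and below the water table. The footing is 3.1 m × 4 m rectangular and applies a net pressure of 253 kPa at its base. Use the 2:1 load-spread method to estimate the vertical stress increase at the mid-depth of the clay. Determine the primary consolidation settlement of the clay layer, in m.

Mid-depth of clay below the ground surface: z = 1.6 + 5.2/2 = 4.2 m.
Total vertical stress at mid-clay: σ_v = 18.9×1.6 + 17.9×2.6 = 76.78 kPa.
Pore pressure: u = 9.81×(4.2 − 1.5) = 26.487 kPa.
Initial effective stress: σ'_0 = σ_v − u = 76.78 − 26.487 = 50.293 kPa.
Stress increase at mid-clay by the 2:1 spreading method:
Δσ = qBL/((B+z)(L+z)) = 253×3.1×4/((3.1+4.2)(4+4.2)) = 52.409 kPa
Final effective stress: σ'_f = 50.293 + 52.409 = 102.7 kPa.
σ'_f = 102.7 ≤ σ'_p = 183 kPa, so the clay remains overconsolidated and only the recompression index applies:
S_c = C_r·H/(1+e₀)·log₁₀(σ'_f/σ'_0) = 0.054×5.2/1.7×log₁₀(102.7/50.293)
    = 0.16518 × 0.31006 = 0.05121 m

S_c ≈ 0.0512 m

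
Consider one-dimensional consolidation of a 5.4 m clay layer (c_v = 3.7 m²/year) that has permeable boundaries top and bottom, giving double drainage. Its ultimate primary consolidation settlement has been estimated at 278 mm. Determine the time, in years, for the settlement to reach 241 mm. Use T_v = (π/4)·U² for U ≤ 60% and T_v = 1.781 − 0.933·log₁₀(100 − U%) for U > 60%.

Drainage path length: H_d = H/2 = 2.7 m (double drainage).
U = S(t)/S_ult = 241/278 = 0.8669.
U > 60%: T_v = 1.781 − 0.933·log₁₀(100 − 86.691) = 0.73216.
t = T_v·H_d²/c_v = 0.73216×2.7²/3.7 = 1.443 years.

t ≈ 1.44 years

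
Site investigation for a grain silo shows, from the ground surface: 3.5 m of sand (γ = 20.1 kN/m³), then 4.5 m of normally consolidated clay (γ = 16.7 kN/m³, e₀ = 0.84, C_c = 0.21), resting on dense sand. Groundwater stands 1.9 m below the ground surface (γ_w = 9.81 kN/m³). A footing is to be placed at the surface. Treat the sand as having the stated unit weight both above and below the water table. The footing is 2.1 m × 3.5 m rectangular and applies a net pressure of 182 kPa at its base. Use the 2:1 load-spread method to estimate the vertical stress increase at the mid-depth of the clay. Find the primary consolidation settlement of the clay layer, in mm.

S_c ≈ 52 mm

Mid-depth of clay below the ground surface: z = 3.5 + 4.5/2 = 5.75 m.
Total vertical stress at mid-clay: σ_v = 20.1×3.5 + 16.7×2.25 = 107.93 kPa.
Pore pressure: u = 9.81×(5.75 − 1.9) = 37.769 kPa.
Initial effective stress: σ'_0 = σ_v − u = 107.93 − 37.769 = 70.161 kPa.
Stress increase at mid-clay by the 2:1 spreading method:
Δσ = qBL/((B+z)(L+z)) = 182×2.1×3.5/((2.1+5.75)(3.5+5.75)) = 18.422 kPa
Final effective stress: σ'_f = σ'_0 + Δσ = 70.161 + 18.422 = 88.583 kPa.
Normally consolidated clay, so the full stress increment lies on the virgin compression line:
S_c = C_c·H/(1+e₀)·log₁₀(σ'_f/σ'_0) = 0.21×4.5/(1+0.84)×log₁₀(88.583/70.161)
    = 0.51359 × 0.10125 = 0.052 m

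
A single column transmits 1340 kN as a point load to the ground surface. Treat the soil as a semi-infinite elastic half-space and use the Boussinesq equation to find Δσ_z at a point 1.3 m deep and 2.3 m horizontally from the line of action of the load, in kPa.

Boussinesq vertical stress below a point load on an elastic half-space:
Δσ_z = 3P/(2πz²) · [1 + (r/z)²]^(−5/2)
r/z = 2.3/1.3 = 1.7692; [1+(r/z)²]^(−5/2) = 0.028846.
Δσ_z = 3×1340/(2π×1.3²) × 0.028846 = 378.58 × 0.028846 = 10.92 kPa

Δσ_z ≈ 10.9 kPa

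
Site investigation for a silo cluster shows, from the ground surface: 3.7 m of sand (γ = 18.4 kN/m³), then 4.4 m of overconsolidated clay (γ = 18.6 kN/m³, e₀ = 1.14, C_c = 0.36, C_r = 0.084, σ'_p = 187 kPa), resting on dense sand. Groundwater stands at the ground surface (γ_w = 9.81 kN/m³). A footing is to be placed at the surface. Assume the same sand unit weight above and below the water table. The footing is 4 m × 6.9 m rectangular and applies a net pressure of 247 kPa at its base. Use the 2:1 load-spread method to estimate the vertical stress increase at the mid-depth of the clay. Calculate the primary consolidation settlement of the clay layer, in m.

Mid-depth of clay below the ground surface: z = 3.7 + 4.4/2 = 5.9 m.
Total vertical stress at mid-clay: σ_v = 18.4×3.7 + 18.6×2.2 = 109 kPa.
Pore pressure: u = 9.81×(5.9 − 0) = 57.879 kPa.
Initial effective stress: σ'_0 = σ_v − u = 109 − 57.879 = 51.121 kPa.
Stress increase at mid-clay by the 2:1 spreading method:
Δσ = qBL/((B+z)(L+z)) = 247×4×6.9/((4+5.9)(6.9+5.9)) = 53.797 kPa
Final effective stress: σ'_f = 51.121 + 53.797 = 104.92 kPa.
σ'_f = 104.92 ≤ σ'_p = 187 kPa, so the clay remains overconsolidated and only the recompression index applies:
S_c = C_r·H/(1+e₀)·log₁₀(σ'_f/σ'_0) = 0.084×4.4/2.14×log₁₀(104.92/51.121)
    = 0.17271 × 0.31226 = 0.05393 m

S_c ≈ 0.0539 m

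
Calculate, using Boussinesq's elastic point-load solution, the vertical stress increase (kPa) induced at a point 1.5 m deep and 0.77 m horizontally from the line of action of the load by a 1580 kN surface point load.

Δσ_z ≈ 187 kPa

Boussinesq vertical stress below a point load on an elastic half-space:
Δσ_z = 3P/(2πz²) · [1 + (r/z)²]^(−5/2)
r/z = 0.77/1.5 = 0.51333; [1+(r/z)²]^(−5/2) = 0.55725.
Δσ_z = 3×1580/(2π×1.5²) × 0.55725 = 335.29 × 0.55725 = 186.8 kPa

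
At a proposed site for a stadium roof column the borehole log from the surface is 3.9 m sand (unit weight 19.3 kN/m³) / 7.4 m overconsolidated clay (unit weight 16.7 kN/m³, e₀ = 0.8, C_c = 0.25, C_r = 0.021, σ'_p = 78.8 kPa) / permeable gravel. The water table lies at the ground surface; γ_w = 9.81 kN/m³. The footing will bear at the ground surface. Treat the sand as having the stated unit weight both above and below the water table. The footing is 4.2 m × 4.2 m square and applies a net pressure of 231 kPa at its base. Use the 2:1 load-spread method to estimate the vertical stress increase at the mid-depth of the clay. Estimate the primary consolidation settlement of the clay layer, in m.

S_c ≈ 0.0767 m

Mid-depth of clay below the ground surface: z = 3.9 + 7.4/2 = 7.6 m.
Total vertical stress at mid-clay: σ_v = 19.3×3.9 + 16.7×3.7 = 137.06 kPa.
Pore pressure: u = 9.81×(7.6 − 0) = 74.556 kPa.
Initial effective stress: σ'_0 = σ_v − u = 137.06 − 74.556 = 62.504 kPa.
Stress increase at mid-clay by the 2:1 spreading method:
Δσ = qBL/((B+z)(L+z)) = 231×4.2×4.2/((4.2+7.6)(4.2+7.6)) = 29.265 kPa
Final effective stress: σ'_f = 62.504 + 29.265 = 91.769 kPa.
σ'_f = 91.769 > σ'_p = 78.8 kPa, so the stress path crosses the preconsolidation pressure — recompression up to σ'_p, then virgin compression beyond:
S_c = H/(1+e₀)·[C_r·log₁₀(σ'_p/σ'_0) + C_c·log₁₀(σ'_f/σ'_p)]
    = 7.4/1.8 × [0.021×log₁₀(78.8/62.504) + 0.25×log₁₀(91.769/78.8)]
    = 4.1111 × [0.002113 + 0.016542] = 0.07669 m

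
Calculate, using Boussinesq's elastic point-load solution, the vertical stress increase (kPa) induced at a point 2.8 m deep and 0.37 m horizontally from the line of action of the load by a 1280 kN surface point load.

Δσ_z ≈ 74.7 kPa

Boussinesq vertical stress below a point load on an elastic half-space:
Δσ_z = 3P/(2πz²) · [1 + (r/z)²]^(−5/2)
r/z = 0.37/2.8 = 0.13214; [1+(r/z)²]^(−5/2) = 0.95765.
Δσ_z = 3×1280/(2π×2.8²) × 0.95765 = 77.953 × 0.95765 = 74.65 kPa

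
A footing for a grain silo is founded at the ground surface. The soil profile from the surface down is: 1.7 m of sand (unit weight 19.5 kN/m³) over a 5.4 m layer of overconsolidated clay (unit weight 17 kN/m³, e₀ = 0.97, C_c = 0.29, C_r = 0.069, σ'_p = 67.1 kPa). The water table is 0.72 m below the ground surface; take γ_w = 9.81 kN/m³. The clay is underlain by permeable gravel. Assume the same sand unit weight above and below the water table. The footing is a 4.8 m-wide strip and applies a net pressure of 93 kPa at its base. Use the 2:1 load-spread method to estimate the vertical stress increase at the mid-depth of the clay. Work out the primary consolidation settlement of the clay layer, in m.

S_c ≈ 0.144 m

Mid-depth of clay below the ground surface: z = 1.7 + 5.4/2 = 4.4 m.
Total vertical stress at mid-clay: σ_v = 19.5×1.7 + 17×2.7 = 79.05 kPa.
Pore pressure: u = 9.81×(4.4 − 0.72) = 36.101 kPa.
Initial effective stress: σ'_0 = σ_v − u = 79.05 − 36.101 = 42.949 kPa.
Stress increase at mid-clay by the 2:1 spreading method:
Δσ = qB/(B+z) = 93×4.8/(4.8+4.4) = 48.522 kPa
Final effective stress: σ'_f = 42.949 + 48.522 = 91.471 kPa.
σ'_f = 91.471 > σ'_p = 67.1 kPa, so the stress path crosses the preconsolidation pressure — recompression up to σ'_p, then virgin compression beyond:
S_c = H/(1+e₀)·[C_r·log₁₀(σ'_p/σ'_0) + C_c·log₁₀(σ'_f/σ'_p)]
    = 5.4/1.97 × [0.069×log₁₀(67.1/42.949) + 0.29×log₁₀(91.471/67.1)]
    = 2.7411 × [0.01337 + 0.039023] = 0.1436 m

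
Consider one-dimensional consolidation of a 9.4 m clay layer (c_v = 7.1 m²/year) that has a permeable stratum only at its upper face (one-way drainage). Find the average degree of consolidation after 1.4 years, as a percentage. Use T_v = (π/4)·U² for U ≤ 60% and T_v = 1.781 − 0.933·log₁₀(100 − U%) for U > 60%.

Drainage path length: H_d = H = 9.4 m (single drainage).
T_v = c_v·t/H_d² = 7.1×1.4/9.4² = 0.11249.
T_v = 0.11249 corresponds to the U ≤ 60% branch:
U = √(4T_v/π) = 0.3785

U ≈ 37.8 %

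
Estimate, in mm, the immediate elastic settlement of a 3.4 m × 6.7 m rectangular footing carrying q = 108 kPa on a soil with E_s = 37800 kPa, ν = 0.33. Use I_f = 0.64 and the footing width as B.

Immediate (elastic) settlement: S_e = q·B·(1−ν²)/E_s · I_f.
S_e = 108 × 3.4 × (1 − 0.33²) / 37800 × 0.64
    = 108 × 3.4 × 0.8911 / 37800 × 0.64
    = 0.00554 m = 5.54 mm

S_e ≈ 5.54 mm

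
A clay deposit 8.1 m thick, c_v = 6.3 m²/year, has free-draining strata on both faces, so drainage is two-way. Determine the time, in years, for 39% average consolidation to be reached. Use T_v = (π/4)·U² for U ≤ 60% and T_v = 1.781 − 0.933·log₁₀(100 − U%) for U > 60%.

t ≈ 0.311 years

Drainage path length: H_d = H/2 = 4.05 m (double drainage).
U ≤ 60%: T_v = (π/4)·U² = (π/4)×0.39² = 0.11946.
t = T_v·H_d²/c_v = 0.11946×4.05²/6.3 = 0.311 years.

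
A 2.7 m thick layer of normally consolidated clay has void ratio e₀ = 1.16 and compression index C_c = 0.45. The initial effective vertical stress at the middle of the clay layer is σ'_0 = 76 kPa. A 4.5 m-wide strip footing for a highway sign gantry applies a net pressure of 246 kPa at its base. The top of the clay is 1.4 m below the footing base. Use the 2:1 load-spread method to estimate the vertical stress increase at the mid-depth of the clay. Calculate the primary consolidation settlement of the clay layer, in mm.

S_c ≈ 269 mm

Mid-depth of clay below the footing base: z = 1.4 + 2.7/2 = 2.75 m.
Stress increase at mid-clay by the 2:1 spreading method:
Δσ = qB/(B+z) = 246×4.5/(4.5+2.75) = 152.69 kPa
Final effective stress: σ'_f = σ'_0 + Δσ = 76 + 152.69 = 228.69 kPa.
Normally consolidated clay, so the full stress increment lies on the virgin compression line:
S_c = C_c·H/(1+e₀)·log₁₀(σ'_f/σ'_0) = 0.45×2.7/(1+1.16)×log₁₀(228.69/76)
    = 0.5625 × 0.47843 = 0.2691 m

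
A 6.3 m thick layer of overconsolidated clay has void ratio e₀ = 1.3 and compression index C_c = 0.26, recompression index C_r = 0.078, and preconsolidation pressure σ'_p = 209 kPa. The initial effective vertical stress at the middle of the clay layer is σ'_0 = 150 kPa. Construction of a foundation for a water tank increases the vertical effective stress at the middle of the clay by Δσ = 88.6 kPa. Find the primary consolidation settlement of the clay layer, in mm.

S_c ≈ 71.7 mm

Final effective stress: σ'_f = 150 + 88.6 = 238.6 kPa.
σ'_f = 238.6 > σ'_p = 209 kPa, so the stress path crosses the preconsolidation pressure — recompression up to σ'_p, then virgin compression beyond:
S_c = H/(1+e₀)·[C_r·log₁₀(σ'_p/σ'_0) + C_c·log₁₀(σ'_f/σ'_p)]
    = 6.3/2.3 × [0.078×log₁₀(209/150) + 0.26×log₁₀(238.6/209)]
    = 2.7391 × [0.011236 + 0.014956] = 0.07174 m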